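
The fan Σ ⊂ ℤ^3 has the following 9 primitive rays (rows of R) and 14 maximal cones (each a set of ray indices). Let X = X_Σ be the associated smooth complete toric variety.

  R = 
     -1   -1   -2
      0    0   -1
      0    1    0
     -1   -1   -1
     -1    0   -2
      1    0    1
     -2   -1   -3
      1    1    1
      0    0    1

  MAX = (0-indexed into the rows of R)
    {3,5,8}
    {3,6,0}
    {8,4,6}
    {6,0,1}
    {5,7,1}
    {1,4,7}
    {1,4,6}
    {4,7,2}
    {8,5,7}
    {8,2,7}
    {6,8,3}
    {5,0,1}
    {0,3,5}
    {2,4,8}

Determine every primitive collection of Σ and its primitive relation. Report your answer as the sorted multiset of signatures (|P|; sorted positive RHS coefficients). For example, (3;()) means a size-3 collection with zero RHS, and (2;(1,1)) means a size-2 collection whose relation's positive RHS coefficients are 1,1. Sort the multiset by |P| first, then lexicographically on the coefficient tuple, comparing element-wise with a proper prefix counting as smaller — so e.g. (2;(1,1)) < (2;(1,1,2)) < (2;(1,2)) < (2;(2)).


Δ(Σ) — 9 vertices, 16 min non-faces:

  P = {1,8}:  v_{1} + v_{8} = 0  →  sig = (2;())
  P = {3,7}:  v_{3} + v_{7} = 0  →  sig = (2;())
  P = {0,2}:  v_{0} + v_{2} = v_{4}  →  sig = (2;(1))
  P = {0,7}:  v_{0} + v_{7} = v_{1}  →  sig = (2;(1))
  P = {0,8}:  v_{0} + v_{8} = v_{3}  →  sig = (2;(1))
  P = {1,3}:  v_{1} + v_{3} = v_{0}  →  sig = (2;(1))
  P = {2,5}:  v_{2} + v_{5} = v_{7}  →  sig = (2;(1))
  P = {3,4}:  v_{3} + v_{4} = v_{6}  →  sig = (2;(1))
  P = {4,5}:  v_{4} + v_{5} = v_{1}  →  sig = (2;(1))
  P = {5,6}:  v_{5} + v_{6} = v_{0}  →  sig = (2;(1))
  P = {6,7}:  v_{6} + v_{7} = v_{4}  →  sig = (2;(1))
  P = {0,4}:  v_{0} + v_{4} = v_{1} + v_{6}  →  sig = (2;(1,1))
  P = {1,2}:  v_{1} + v_{2} = v_{4} + v_{7}  →  sig = (2;(1,1))
  P = {2,3}:  v_{2} + v_{3} = v_{4} + v_{8}  →  sig = (2;(1,1))
  P = {2,6}:  v_{2} + v_{6} = 2·v_{4} + v_{8}  →  sig = (2;(1,2))
  P = {4,7,8}:  v_{4} + v_{7} + v_{8} = v_{2}  →  sig = (3;(1))

so the primitive-relation signature multiset is
[(2;()), (2;()), (2;(1)), (2;(1)), (2;(1)), (2;(1)), (2;(1)), (2;(1)), (2;(1)), (2;(1)), (2;(1)), (2;(1,1)), (2;(1,1)), (2;(1,1)), (2;(1,2)), (3;(1))]


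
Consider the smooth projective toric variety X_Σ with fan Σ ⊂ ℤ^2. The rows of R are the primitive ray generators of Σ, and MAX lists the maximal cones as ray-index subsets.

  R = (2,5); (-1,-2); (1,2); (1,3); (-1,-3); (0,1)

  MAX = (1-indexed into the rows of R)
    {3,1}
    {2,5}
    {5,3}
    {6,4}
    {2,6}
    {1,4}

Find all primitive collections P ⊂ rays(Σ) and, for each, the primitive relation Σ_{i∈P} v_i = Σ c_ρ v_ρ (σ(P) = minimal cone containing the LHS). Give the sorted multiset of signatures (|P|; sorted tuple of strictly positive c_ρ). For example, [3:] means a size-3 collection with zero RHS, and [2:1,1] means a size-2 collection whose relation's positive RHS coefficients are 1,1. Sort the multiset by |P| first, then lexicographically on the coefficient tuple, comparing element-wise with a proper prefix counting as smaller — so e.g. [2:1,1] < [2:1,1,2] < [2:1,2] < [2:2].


Δ(Σ) — 6 vertices, 9 min non-faces:

  P = {2,3}:  v_{2} + v_{3} = 0 ; sig = [2:]
  P = {4,5}:  v_{4} + v_{5} = 0 ; sig = [2:]
  P = {1,2}:  v_{1} + v_{2} = v_{4} ; sig = [2:1]
  P = {1,5}:  v_{1} + v_{5} = v_{3} ; sig = [2:1]
  P = {2,4}:  v_{2} + v_{4} = v_{6} ; sig = [2:1]
  P = {3,4}:  v_{3} + v_{4} = v_{1} ; sig = [2:1]
  P = {3,6}:  v_{3} + v_{6} = v_{4} ; sig = [2:1]
  P = {5,6}:  v_{5} + v_{6} = v_{2} ; sig = [2:1]
  P = {1,6}:  v_{1} + v_{6} = 2·v_{4} ; sig = [2:2]

Hence PRS(X_Σ) =
{ [2:] ×2,  [2:1] ×6,  [2:2] }


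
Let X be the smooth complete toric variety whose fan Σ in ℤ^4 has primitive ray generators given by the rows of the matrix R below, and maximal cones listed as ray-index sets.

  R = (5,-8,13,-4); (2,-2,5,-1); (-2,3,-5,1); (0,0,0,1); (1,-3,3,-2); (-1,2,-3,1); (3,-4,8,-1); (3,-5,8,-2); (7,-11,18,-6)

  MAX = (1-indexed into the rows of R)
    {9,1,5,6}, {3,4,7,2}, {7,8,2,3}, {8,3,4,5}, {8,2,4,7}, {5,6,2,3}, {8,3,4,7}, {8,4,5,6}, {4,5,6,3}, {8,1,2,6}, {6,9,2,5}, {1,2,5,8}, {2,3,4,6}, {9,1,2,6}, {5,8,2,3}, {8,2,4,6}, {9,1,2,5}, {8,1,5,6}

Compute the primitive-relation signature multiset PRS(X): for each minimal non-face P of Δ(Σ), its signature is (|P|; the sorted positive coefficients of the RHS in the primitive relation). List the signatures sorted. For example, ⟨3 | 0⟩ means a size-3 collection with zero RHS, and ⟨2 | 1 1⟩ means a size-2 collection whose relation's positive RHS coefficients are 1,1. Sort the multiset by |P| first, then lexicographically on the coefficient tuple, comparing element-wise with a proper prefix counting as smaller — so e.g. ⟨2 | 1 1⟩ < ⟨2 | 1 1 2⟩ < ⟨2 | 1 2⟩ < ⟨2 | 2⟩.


Minimal non-faces — 14 found among 9 rays, 18 max cones:

  P = {1,3}:  v_{1} + v_{3} = v_{2} + v_{5}  so sig = ⟨2 | 1 1⟩
  P = {6,7}:  v_{6} + v_{7} = v_{2} + v_{4}  so sig = ⟨2 | 1 1⟩
  P = {4,9}:  v_{4} + v_{9} = v_{1} + v_{6} + v_{8}  so sig = ⟨2 | 1 1 1⟩
  P = {7,9}:  v_{7} + v_{9} = v_{1} + v_{2} + v_{8}  so sig = ⟨2 | 1 1 1⟩
  P = {1,4}:  v_{1} + v_{4} = v_{6} + 2·v_{8}  so sig = ⟨2 | 1 2⟩
  P = {1,7}:  v_{1} + v_{7} = v_{2} + 2·v_{8}  so sig = ⟨2 | 1 2⟩
  P = {5,7}:  v_{5} + v_{7} = v_{3} + 2·v_{8}  so sig = ⟨2 | 1 2⟩
  P = {3,9}:  v_{3} + v_{9} = 2·v_{2} + 2·v_{5} + v_{6}  so sig = ⟨2 | 1 2 2⟩
  P = {8,9}:  v_{8} + v_{9} = 2·v_{1}  so sig = ⟨2 | 2⟩
  P = {3,6,8}:  v_{3} + v_{6} + v_{8} = 0  so sig = ⟨3 | 0⟩
  P = {2,4,5}:  v_{2} + v_{4} + v_{5} = v_{8}  so sig = ⟨3 | 1⟩
  P = {1,2,5,6}:  v_{1} + v_{2} + v_{5} + v_{6} = v_{9}  so sig = ⟨4 | 1⟩
  P = {2,3,4,8}:  v_{2} + v_{3} + v_{4} + v_{8} = v_{7}  so sig = ⟨4 | 1⟩
  P = {2,5,6,8}:  v_{2} + v_{5} + v_{6} + v_{8} = v_{1}  so sig = ⟨4 | 1⟩

so the primitive-relation signature multiset is
[⟨2 | 1 1⟩, ⟨2 | 1 1⟩, ⟨2 | 1 1 1⟩, ⟨2 | 1 1 1⟩, ⟨2 | 1 2⟩, ⟨2 | 1 2⟩, ⟨2 | 1 2⟩, ⟨2 | 1 2 2⟩, ⟨2 | 2⟩, ⟨3 | 0⟩, ⟨3 | 1⟩, ⟨4 | 1⟩, ⟨4 | 1⟩, ⟨4 | 1⟩]


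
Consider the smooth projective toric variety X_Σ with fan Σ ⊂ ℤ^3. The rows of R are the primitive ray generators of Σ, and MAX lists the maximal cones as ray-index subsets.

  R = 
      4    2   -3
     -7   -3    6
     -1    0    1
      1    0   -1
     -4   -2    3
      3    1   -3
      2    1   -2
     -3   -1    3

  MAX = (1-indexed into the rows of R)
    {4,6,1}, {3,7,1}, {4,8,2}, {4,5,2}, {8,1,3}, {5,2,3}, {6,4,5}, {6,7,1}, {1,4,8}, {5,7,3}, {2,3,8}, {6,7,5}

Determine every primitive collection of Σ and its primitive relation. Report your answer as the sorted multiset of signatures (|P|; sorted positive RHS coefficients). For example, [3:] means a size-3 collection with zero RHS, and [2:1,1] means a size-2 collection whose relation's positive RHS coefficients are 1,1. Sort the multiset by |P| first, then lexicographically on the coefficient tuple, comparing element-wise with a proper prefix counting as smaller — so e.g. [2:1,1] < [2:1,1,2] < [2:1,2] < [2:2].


Δ(Σ) — 8 vertices, 10 min non-faces:

  • {1,5}:  v_{1} + v_{5} = 0  ⟹  sig = [2:]
  • {3,4}:  v_{3} + v_{4} = 0  ⟹  sig = [2:]
  • {6,8}:  v_{6} + v_{8} = 0  ⟹  sig = [2:]
  • {1,2}:  v_{1} + v_{2} = v_{8}  ⟹  sig = [2:1]
  • {2,6}:  v_{2} + v_{6} = v_{5}  ⟹  sig = [2:1]
  • {3,6}:  v_{3} + v_{6} = v_{7}  ⟹  sig = [2:1]
  • {4,7}:  v_{4} + v_{7} = v_{6}  ⟹  sig = [2:1]
  • {5,8}:  v_{5} + v_{8} = v_{2}  ⟹  sig = [2:1]
  • {7,8}:  v_{7} + v_{8} = v_{3}  ⟹  sig = [2:1]
  • {2,7}:  v_{2} + v_{7} = v_{3} + v_{5}  ⟹  sig = [2:1,1]

Signatures (|P|; sorted positive RHS coefficients), sorted:
    |P|=2: 10 collections, coeffs (), (), (), (1), (1), (1), (1), (1), (1), (1,1)


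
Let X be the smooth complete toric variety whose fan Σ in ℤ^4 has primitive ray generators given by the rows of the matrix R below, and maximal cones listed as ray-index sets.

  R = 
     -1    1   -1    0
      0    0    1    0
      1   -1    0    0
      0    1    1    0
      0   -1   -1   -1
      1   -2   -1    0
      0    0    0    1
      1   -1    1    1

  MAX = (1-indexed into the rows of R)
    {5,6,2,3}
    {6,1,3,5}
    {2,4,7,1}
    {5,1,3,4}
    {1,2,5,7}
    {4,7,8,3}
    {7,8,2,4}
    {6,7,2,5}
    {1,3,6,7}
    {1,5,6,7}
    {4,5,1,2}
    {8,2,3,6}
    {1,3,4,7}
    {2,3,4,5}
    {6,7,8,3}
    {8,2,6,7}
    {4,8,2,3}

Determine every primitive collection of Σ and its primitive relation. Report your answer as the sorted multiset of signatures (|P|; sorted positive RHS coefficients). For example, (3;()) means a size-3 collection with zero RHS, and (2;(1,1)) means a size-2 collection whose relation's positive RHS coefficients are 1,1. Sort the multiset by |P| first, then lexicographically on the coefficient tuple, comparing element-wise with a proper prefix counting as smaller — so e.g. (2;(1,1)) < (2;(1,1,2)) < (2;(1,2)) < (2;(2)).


8 minimal non-faces of Δ(Σ) (on 8 rays):

  P={1,8}:  v_{1} + v_{8} = v_{7}  ⟹  sig = (2;(1))
  P={4,6}:  v_{4} + v_{6} = v_{3}  ⟹  sig = (2;(1))
  P={5,8}:  v_{5} + v_{8} = v_{2} + v_{6}  ⟹  sig = (2;(1,1))
  P={1,2,3}:  v_{1} + v_{2} + v_{3} = 0  ⟹  sig = (3;())
  P={4,5,7}:  v_{4} + v_{5} + v_{7} = 0  ⟹  sig = (3;())
  P={2,3,7}:  v_{2} + v_{3} + v_{7} = v_{8}  ⟹  sig = (3;(1))
  P={3,5,7}:  v_{3} + v_{5} + v_{7} = v_{6}  ⟹  sig = (3;(1))
  P={1,2,6}:  v_{1} + v_{2} + v_{6} = v_{5} + v_{7}  ⟹  sig = (3;(1,1))

Sorted signature multiset PRS(X):
{ (2;(1)) ×2,  (2;(1,1)),  (3;()) ×2,  (3;(1)) ×2,  (3;(1,1)) }


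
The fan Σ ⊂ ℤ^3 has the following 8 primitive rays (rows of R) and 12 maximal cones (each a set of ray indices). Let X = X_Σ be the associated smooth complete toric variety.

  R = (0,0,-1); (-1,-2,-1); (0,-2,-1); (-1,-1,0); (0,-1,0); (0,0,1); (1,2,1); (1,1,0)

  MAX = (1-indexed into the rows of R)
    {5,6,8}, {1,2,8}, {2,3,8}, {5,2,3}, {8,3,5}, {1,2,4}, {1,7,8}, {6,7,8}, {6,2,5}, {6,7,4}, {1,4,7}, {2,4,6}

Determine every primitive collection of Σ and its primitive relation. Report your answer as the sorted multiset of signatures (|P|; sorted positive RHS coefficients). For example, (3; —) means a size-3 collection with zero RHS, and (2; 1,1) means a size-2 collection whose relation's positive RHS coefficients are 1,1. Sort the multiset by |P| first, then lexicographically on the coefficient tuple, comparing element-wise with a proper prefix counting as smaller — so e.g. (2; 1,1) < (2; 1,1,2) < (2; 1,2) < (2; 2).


The 12 primitive collections of Σ (r=8, n=3):

  {1,6}:  v_{1} + v_{6} = 0 ; sig = (2; —)
  {2,7}:  v_{2} + v_{7} = 0 ; sig = (2; —)
  {4,8}:  v_{4} + v_{8} = 0 ; sig = (2; —)
  {1,5}:  v_{1} + v_{5} = v_{2} + v_{8} ; sig = (2; 1,1)
  {3,4}:  v_{3} + v_{4} = v_{2} + v_{5} ; sig = (2; 1,1)
  {3,7}:  v_{3} + v_{7} = v_{5} + v_{8} ; sig = (2; 1,1)
  {4,5}:  v_{4} + v_{5} = v_{2} + v_{6} ; sig = (2; 1,1)
  {5,7}:  v_{5} + v_{7} = v_{6} + v_{8} ; sig = (2; 1,1)
  {3,6}:  v_{3} + v_{6} = 2·v_{5} ; sig = (2; 2)
  {1,3}:  v_{1} + v_{3} = 2·v_{2} + 2·v_{8} ; sig = (2; 2,2)
  {2,5,8}:  v_{2} + v_{5} + v_{8} = v_{3} ; sig = (3; 1)
  {2,6,8}:  v_{2} + v_{6} + v_{8} = v_{5} ; sig = (3; 1)

so the primitive-relation signature multiset is
{ (2; —) ×3,  (2; 1,1) ×5,  (2; 2),  (2; 2,2),  (3; 1) ×2 }


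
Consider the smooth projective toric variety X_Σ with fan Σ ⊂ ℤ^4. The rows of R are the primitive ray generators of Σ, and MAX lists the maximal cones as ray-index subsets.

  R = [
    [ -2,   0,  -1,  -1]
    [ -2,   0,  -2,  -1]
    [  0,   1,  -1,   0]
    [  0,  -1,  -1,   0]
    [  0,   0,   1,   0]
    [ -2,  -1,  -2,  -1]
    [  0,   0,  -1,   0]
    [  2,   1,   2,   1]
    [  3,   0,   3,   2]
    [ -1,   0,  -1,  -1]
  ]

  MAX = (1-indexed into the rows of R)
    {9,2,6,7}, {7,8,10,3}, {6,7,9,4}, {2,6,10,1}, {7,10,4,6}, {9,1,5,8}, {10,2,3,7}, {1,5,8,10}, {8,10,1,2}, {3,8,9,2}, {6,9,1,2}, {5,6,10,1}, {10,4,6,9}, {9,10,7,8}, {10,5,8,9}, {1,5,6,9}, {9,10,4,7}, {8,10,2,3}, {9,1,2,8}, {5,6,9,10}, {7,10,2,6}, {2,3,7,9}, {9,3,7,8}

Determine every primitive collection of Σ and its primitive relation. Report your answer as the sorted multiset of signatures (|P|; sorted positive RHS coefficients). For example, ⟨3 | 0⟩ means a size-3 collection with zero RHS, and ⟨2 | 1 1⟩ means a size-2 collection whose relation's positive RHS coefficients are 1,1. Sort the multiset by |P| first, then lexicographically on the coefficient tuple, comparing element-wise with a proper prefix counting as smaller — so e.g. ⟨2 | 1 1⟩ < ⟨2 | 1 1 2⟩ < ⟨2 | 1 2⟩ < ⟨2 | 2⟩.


Primitive collections (17):

  {5,7}:  v_{5} + v_{7} = 0 ; sig = ⟨2 | 0⟩
  {6,8}:  v_{6} + v_{8} = 0 ; sig = ⟨2 | 0⟩
  {1,4}:  v_{1} + v_{4} = v_{6} ; sig = ⟨2 | 1⟩
  {1,7}:  v_{1} + v_{7} = v_{2} ; sig = ⟨2 | 1⟩
  {2,5}:  v_{2} + v_{5} = v_{1} ; sig = ⟨2 | 1⟩
  {2,4}:  v_{2} + v_{4} = v_{6} + v_{7} ; sig = ⟨2 | 1 1⟩
  {3,5}:  v_{3} + v_{5} = v_{2} + v_{8} ; sig = ⟨2 | 1 1⟩
  {3,6}:  v_{3} + v_{6} = v_{2} + v_{7} ; sig = ⟨2 | 1 1⟩
  {4,5}:  v_{4} + v_{5} = v_{6} + v_{9} + v_{10} ; sig = ⟨2 | 1 1 1⟩
  {4,8}:  v_{4} + v_{8} = v_{7} + v_{9} + v_{10} ; sig = ⟨2 | 1 1 1⟩
  {1,3}:  v_{1} + v_{3} = 2·v_{2} + v_{8} ; sig = ⟨2 | 1 2⟩
  {3,4}:  v_{3} + v_{4} = 2·v_{7} ; sig = ⟨2 | 2⟩
  {2,9,10}:  v_{2} + v_{9} + v_{10} = 0 ; sig = ⟨3 | 0⟩
  {1,9,10}:  v_{1} + v_{9} + v_{10} = v_{5} ; sig = ⟨3 | 1⟩
  {2,7,8}:  v_{2} + v_{7} + v_{8} = v_{3} ; sig = ⟨3 | 1⟩
  {3,9,10}:  v_{3} + v_{9} + v_{10} = v_{7} + v_{8} ; sig = ⟨3 | 1 1⟩
  {6,7,9,10}:  v_{6} + v_{7} + v_{9} + v_{10} = v_{4} ; sig = ⟨4 | 1⟩

Sorted signature multiset PRS(X):
[⟨2 | 0⟩, ⟨2 | 0⟩, ⟨2 | 1⟩, ⟨2 | 1⟩, ⟨2 | 1⟩, ⟨2 | 1 1⟩, ⟨2 | 1 1⟩, ⟨2 | 1 1⟩, ⟨2 | 1 1 1⟩, ⟨2 | 1 1 1⟩, ⟨2 | 1 2⟩, ⟨2 | 2⟩, ⟨3 | 0⟩, ⟨3 | 1⟩, ⟨3 | 1⟩, ⟨3 | 1 1⟩, ⟨4 | 1⟩]


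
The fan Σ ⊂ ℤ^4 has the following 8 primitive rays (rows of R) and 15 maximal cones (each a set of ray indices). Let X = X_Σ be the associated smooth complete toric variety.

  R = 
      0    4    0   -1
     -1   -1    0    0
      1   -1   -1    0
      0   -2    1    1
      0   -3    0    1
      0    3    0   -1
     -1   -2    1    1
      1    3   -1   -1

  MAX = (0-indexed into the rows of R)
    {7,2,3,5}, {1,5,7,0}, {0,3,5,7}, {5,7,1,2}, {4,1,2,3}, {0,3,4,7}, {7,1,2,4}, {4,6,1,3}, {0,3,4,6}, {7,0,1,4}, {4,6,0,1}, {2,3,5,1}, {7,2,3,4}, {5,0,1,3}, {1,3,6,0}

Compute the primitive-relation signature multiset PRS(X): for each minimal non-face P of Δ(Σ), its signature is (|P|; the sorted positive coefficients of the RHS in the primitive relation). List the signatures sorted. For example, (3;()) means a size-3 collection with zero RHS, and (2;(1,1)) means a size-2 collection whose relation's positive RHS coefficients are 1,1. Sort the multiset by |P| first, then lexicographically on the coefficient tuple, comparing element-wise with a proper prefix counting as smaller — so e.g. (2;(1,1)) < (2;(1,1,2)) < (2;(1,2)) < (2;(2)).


Σ has 7 primitive collections:

  P={4,5}:  v_{4} + v_{5} = 0 ; sig = (2;())
  P={0,2}:  v_{0} + v_{2} = v_{7} ; sig = (2;(1))
  P={2,6}:  v_{2} + v_{6} = v_{4} ; sig = (2;(1))
  P={6,7}:  v_{6} + v_{7} = v_{0} + v_{4} ; sig = (2;(1,1))
  P={5,6}:  v_{5} + v_{6} = v_{0} + v_{1} + v_{3} ; sig = (2;(1,1,1))
  P={1,3,7}:  v_{1} + v_{3} + v_{7} = 0 ; sig = (3;())
  P={0,1,3,4}:  v_{0} + v_{1} + v_{3} + v_{4} = v_{6} ; sig = (4;(1))

Hence PRS(X_Σ) =
    (2;())
    (2;(1))
    (2;(1))
    (2;(1,1))
    (2;(1,1,1))
    (3;())
    (4;(1))


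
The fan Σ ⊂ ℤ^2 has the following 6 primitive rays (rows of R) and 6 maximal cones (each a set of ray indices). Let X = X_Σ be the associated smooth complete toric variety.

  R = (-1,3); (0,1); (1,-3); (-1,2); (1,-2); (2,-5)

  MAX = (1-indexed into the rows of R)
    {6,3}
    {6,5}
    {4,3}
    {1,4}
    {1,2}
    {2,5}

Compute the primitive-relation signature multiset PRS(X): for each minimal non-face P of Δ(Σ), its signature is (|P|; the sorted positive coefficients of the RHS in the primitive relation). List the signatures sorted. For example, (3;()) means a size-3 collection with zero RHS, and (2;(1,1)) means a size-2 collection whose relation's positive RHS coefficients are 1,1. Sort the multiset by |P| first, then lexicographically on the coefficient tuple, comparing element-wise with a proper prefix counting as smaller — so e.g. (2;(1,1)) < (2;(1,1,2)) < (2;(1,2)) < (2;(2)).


|primitive collections| = 9. Relations:

  P = {1,3}:  v_{1} + v_{3} = 0 — sig = (2;())
  P = {4,5}:  v_{4} + v_{5} = 0 — sig = (2;())
  P = {1,5}:  v_{1} + v_{5} = v_{2} — sig = (2;(1))
  P = {1,6}:  v_{1} + v_{6} = v_{5} — sig = (2;(1))
  P = {2,3}:  v_{2} + v_{3} = v_{5} — sig = (2;(1))
  P = {2,4}:  v_{2} + v_{4} = v_{1} — sig = (2;(1))
  P = {3,5}:  v_{3} + v_{5} = v_{6} — sig = (2;(1))
  P = {4,6}:  v_{4} + v_{6} = v_{3} — sig = (2;(1))
  P = {2,6}:  v_{2} + v_{6} = 2·v_{5} — sig = (2;(2))

Hence PRS(X_Σ) =
    |P|=2: 9 collections, coeffs (), (), (1), (1), (1), (1), (1), (1), (2)


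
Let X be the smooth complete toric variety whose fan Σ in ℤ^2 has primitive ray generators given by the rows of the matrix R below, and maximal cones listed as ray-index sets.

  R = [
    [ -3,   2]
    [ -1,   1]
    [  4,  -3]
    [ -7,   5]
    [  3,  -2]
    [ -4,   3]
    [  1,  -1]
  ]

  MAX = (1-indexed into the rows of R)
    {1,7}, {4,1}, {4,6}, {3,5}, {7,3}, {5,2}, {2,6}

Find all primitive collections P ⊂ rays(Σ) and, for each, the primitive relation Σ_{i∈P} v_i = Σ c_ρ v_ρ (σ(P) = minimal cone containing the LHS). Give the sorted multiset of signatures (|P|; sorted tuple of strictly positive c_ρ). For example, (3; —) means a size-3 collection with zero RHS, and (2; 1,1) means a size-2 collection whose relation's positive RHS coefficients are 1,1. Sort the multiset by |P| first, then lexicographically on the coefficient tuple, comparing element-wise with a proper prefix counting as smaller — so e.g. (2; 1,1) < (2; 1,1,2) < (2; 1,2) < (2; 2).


14 minimal non-faces of Δ(Σ) (on 7 rays):

  • {1,5}:  v_{1} + v_{5} = 0  ⇒ sig = (2; —)
  • {2,7}:  v_{2} + v_{7} = 0  ⇒ sig = (2; —)
  • {3,6}:  v_{3} + v_{6} = 0  ⇒ sig = (2; —)
  • {1,2}:  v_{1} + v_{2} = v_{6}  ⇒ sig = (2; 1)
  • {1,3}:  v_{1} + v_{3} = v_{7}  ⇒ sig = (2; 1)
  • {1,6}:  v_{1} + v_{6} = v_{4}  ⇒ sig = (2; 1)
  • {2,3}:  v_{2} + v_{3} = v_{5}  ⇒ sig = (2; 1)
  • {3,4}:  v_{3} + v_{4} = v_{1}  ⇒ sig = (2; 1)
  • {4,5}:  v_{4} + v_{5} = v_{6}  ⇒ sig = (2; 1)
  • {5,6}:  v_{5} + v_{6} = v_{2}  ⇒ sig = (2; 1)
  • {5,7}:  v_{5} + v_{7} = v_{3}  ⇒ sig = (2; 1)
  • {6,7}:  v_{6} + v_{7} = v_{1}  ⇒ sig = (2; 1)
  • {2,4}:  v_{2} + v_{4} = 2·v_{6}  ⇒ sig = (2; 2)
  • {4,7}:  v_{4} + v_{7} = 2·v_{1}  ⇒ sig = (2; 2)

Hence PRS(X_Σ) =
    (2; —)
    (2; —)
    (2; —)
    (2; 1)
    (2; 1)
    (2; 1)
    (2; 1)
    (2; 1)
    (2; 1)
    (2; 1)
    (2; 1)
    (2; 1)
    (2; 2)
    (2; 2)


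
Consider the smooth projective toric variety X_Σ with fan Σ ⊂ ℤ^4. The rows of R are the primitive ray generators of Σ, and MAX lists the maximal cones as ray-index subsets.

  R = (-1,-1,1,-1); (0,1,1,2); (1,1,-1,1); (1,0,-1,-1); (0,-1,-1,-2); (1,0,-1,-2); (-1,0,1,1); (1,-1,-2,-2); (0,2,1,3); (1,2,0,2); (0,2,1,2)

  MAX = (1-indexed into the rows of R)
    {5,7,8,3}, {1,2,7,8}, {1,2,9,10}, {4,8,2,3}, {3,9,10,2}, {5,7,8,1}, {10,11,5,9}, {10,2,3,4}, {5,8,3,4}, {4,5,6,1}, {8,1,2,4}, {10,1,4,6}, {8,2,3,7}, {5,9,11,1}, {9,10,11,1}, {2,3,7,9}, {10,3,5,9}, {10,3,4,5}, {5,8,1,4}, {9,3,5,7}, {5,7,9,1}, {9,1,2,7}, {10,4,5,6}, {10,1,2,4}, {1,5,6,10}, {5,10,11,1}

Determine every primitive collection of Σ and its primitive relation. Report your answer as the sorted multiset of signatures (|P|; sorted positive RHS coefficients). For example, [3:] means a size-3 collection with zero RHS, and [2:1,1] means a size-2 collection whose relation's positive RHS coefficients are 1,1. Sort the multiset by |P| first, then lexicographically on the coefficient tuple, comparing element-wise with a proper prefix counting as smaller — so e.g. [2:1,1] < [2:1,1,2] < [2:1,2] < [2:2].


Primitive collections (20):

  • {1,3}:  v_{1} + v_{3} = 0  ⇒ sig = [2:]
  • {2,5}:  v_{2} + v_{5} = 0  ⇒ sig = [2:]
  • {4,7}:  v_{4} + v_{7} = 0  ⇒ sig = [2:]
  • {4,9}:  v_{4} + v_{9} = v_{10}  ⇒ sig = [2:1]
  • {7,10}:  v_{7} + v_{10} = v_{9}  ⇒ sig = [2:1]
  • {8,9}:  v_{8} + v_{9} = v_{3}  ⇒ sig = [2:1]
  • {8,10}:  v_{8} + v_{10} = v_{3} + v_{4}  ⇒ sig = [2:1,1]
  • {8,11}:  v_{8} + v_{11} = v_{5} + v_{10}  ⇒ sig = [2:1,1]
  • {2,6}:  v_{2} + v_{6} = v_{1} + v_{4} + v_{10}  ⇒ sig = [2:1,1,1]
  • {2,11}:  v_{2} + v_{11} = v_{1} + v_{9} + v_{10}  ⇒ sig = [2:1,1,1]
  • {3,6}:  v_{3} + v_{6} = v_{4} + v_{5} + v_{10}  ⇒ sig = [2:1,1,1]
  • {3,11}:  v_{3} + v_{11} = v_{5} + v_{9} + v_{10}  ⇒ sig = [2:1,1,1]
  • {6,7}:  v_{6} + v_{7} = v_{1} + v_{5} + v_{10}  ⇒ sig = [2:1,1,1]
  • {4,11}:  v_{4} + v_{11} = v_{1} + v_{5} + 2·v_{10}  ⇒ sig = [2:1,1,2]
  • {6,9}:  v_{6} + v_{9} = v_{1} + v_{5} + 2·v_{10}  ⇒ sig = [2:1,1,2]
  • {7,11}:  v_{7} + v_{11} = v_{1} + v_{5} + 2·v_{9}  ⇒ sig = [2:1,1,2]
  • {6,8}:  v_{6} + v_{8} = 2·v_{4} + v_{5}  ⇒ sig = [2:1,2]
  • {6,11}:  v_{6} + v_{11} = 2·v_{1} + 2·v_{5} + 3·v_{10}  ⇒ sig = [2:2,2,3]
  • {1,4,5,10}:  v_{1} + v_{4} + v_{5} + v_{10} = v_{6}  ⇒ sig = [4:1]
  • {1,5,9,10}:  v_{1} + v_{5} + v_{9} + v_{10} = v_{11}  ⇒ sig = [4:1]

Hence PRS(X_Σ) =
    |P|=2: 18 collections, coeffs (), (), (), (1), (1), (1), (1,1), (1,1), (1,1,1), (1,1,1), (1,1,1), (1,1,1), (1,1,1), (1,1,2), (1,1,2), (1,1,2), (1,2), (2,2,3)
    |P|=4: 2 collections, coeffs (1), (1)


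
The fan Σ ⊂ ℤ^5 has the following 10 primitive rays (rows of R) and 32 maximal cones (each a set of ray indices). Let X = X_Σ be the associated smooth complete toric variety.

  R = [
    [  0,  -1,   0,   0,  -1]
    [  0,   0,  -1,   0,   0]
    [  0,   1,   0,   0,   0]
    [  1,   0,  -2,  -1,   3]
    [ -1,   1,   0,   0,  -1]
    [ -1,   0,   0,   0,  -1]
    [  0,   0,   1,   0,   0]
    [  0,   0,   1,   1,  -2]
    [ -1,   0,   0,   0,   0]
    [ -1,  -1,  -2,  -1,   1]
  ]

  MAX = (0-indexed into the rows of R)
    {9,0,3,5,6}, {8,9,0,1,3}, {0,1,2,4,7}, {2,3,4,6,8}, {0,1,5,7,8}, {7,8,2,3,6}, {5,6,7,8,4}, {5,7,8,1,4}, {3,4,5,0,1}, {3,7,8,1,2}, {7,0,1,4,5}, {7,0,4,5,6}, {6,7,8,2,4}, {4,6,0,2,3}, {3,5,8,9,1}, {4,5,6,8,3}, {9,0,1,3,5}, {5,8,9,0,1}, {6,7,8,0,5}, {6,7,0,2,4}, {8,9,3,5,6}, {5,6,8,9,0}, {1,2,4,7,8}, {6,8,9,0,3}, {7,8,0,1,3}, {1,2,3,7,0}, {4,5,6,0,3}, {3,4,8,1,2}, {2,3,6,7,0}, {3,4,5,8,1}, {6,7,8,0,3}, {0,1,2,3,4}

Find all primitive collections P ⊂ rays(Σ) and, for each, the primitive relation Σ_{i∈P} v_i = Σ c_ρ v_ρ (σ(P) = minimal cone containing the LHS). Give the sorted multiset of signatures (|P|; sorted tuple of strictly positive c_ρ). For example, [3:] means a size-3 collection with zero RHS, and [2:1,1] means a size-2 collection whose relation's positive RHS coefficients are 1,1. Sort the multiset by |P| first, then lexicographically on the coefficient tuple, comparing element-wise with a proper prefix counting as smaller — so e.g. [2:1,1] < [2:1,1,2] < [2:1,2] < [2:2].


10 collections generate NE(X_Σ); each relation:

  P = {1,6}:  v_{1} + v_{6} = 0  →  sig = [2:]
  P = {2,5}:  v_{2} + v_{5} = v_{4}  →  sig = [2:1]
  P = {7,9}:  v_{7} + v_{9} = v_{0} + v_{1} + v_{8}  →  sig = [2:1,1,1]
  P = {2,9}:  v_{2} + v_{9} = v_{3} + 2·v_{5}  →  sig = [2:1,2]
  P = {4,9}:  v_{4} + v_{9} = v_{3} + 3·v_{5}  →  sig = [2:1,3]
  P = {0,2,8}:  v_{0} + v_{2} + v_{8} = v_{5}  →  sig = [3:1]
  P = {3,5,7}:  v_{3} + v_{5} + v_{7} = v_{1}  →  sig = [3:1]
  P = {3,4,7}:  v_{3} + v_{4} + v_{7} = v_{1} + v_{2}  →  sig = [3:1,1]
  P = {0,4,8}:  v_{0} + v_{4} + v_{8} = 2·v_{5}  →  sig = [3:2]
  P = {0,3,5,8}:  v_{0} + v_{3} + v_{5} + v_{8} = v_{9}  →  sig = [4:1]

Sorted signature multiset PRS(X):
[[2:], [2:1], [2:1,1,1], [2:1,2], [2:1,3], [3:1], [3:1], [3:1,1], [3:2], [4:1]]


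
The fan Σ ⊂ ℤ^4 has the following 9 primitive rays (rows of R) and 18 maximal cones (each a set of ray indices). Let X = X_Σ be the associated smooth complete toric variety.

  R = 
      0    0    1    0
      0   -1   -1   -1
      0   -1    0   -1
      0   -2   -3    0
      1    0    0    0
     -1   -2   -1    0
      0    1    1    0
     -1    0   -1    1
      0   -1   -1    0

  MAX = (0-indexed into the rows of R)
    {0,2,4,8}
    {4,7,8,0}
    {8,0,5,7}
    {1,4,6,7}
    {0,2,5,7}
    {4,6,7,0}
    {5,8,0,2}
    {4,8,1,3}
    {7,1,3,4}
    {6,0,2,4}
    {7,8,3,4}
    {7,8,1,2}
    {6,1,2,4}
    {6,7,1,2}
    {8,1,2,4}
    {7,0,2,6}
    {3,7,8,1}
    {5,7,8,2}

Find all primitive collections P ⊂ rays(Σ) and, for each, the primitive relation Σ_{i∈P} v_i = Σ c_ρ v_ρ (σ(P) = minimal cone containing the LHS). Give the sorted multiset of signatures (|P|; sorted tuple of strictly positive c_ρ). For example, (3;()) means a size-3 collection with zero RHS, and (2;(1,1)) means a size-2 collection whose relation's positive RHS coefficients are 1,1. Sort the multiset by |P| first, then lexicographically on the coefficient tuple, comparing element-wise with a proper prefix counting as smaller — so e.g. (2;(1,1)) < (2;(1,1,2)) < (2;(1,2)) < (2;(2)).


Δ(Σ) — 9 vertices, 12 min non-faces:

  P={6,8}:  v_{6} + v_{8} = 0  →  sig = (2;())
  P={0,1}:  v_{0} + v_{1} = v_{2}  →  sig = (2;(1))
  P={3,6}:  v_{3} + v_{6} = v_{1} + v_{4} + v_{7}  →  sig = (2;(1,1,1))
  P={5,6}:  v_{5} + v_{6} = v_{0} + v_{2} + v_{7}  →  sig = (2;(1,1,1))
  P={1,5}:  v_{1} + v_{5} = 2·v_{2} + v_{7} + v_{8}  →  sig = (2;(1,1,2))
  P={3,5}:  v_{3} + v_{5} = v_{2} + v_{7} + 3·v_{8}  →  sig = (2;(1,1,3))
  P={2,3}:  v_{2} + v_{3} = v_{1} + 2·v_{8}  →  sig = (2;(1,2))
  P={4,5}:  v_{4} + v_{5} = v_{0} + 2·v_{8}  →  sig = (2;(1,2))
  P={0,3}:  v_{0} + v_{3} = 2·v_{8}  →  sig = (2;(2))
  P={2,4,7}:  v_{2} + v_{4} + v_{7} = v_{8}  →  sig = (3;(1))
  P={0,2,7,8}:  v_{0} + v_{2} + v_{7} + v_{8} = v_{5}  →  sig = (4;(1))
  P={1,4,7,8}:  v_{1} + v_{4} + v_{7} + v_{8} = v_{3}  →  sig = (4;(1))

so the primitive-relation signature multiset is
    |P|=2: 9 collections, coeffs (), (1), (1,1,1), (1,1,1), (1,1,2), (1,1,3), (1,2), (1,2), (2)
    |P|=3: 1 collection, coeffs (1)
    |P|=4: 2 collections, coeffs (1), (1)


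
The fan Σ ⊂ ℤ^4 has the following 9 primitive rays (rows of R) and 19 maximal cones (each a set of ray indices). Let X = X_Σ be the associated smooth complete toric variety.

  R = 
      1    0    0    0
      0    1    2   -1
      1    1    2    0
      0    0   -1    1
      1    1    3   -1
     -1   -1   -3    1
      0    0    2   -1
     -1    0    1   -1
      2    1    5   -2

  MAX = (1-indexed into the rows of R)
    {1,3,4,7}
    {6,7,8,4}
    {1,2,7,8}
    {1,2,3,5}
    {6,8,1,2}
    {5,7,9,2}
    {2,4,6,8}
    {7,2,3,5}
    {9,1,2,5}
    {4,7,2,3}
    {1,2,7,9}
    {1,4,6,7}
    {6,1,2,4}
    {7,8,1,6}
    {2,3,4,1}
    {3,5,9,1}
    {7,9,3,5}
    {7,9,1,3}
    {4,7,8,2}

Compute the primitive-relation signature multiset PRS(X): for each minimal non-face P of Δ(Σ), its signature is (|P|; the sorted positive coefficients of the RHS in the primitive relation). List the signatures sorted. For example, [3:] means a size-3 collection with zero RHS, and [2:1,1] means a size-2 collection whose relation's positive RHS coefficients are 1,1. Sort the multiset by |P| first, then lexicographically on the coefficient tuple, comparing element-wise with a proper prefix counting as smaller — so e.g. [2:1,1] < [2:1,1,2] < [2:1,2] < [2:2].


14 minimal non-faces of Δ(Σ) (on 9 rays):

  P = {5,6}:  v_{5} + v_{6} = 0  so sig = [2:]
  P = {3,6}:  v_{3} + v_{6} = v_{4}  so sig = [2:1]
  P = {4,5}:  v_{4} + v_{5} = v_{3}  so sig = [2:1]
  P = {5,8}:  v_{5} + v_{8} = v_{2} + v_{7}  so sig = [2:1,1]
  P = {6,9}:  v_{6} + v_{9} = v_{1} + v_{7}  so sig = [2:1,1]
  P = {3,8}:  v_{3} + v_{8} = v_{2} + v_{4} + v_{7}  so sig = [2:1,1,1]
  P = {4,9}:  v_{4} + v_{9} = v_{1} + v_{3} + v_{7}  so sig = [2:1,1,1]
  P = {8,9}:  v_{8} + v_{9} = v_{1} + v_{2} + 2·v_{7}  so sig = [2:1,1,2]
  P = {1,4,8}:  v_{1} + v_{4} + v_{8} = 0  so sig = [3:]
  P = {1,5,7}:  v_{1} + v_{5} + v_{7} = v_{9}  so sig = [3:1]
  P = {2,6,7}:  v_{2} + v_{6} + v_{7} = v_{8}  so sig = [3:1]
  P = {2,3,9}:  v_{2} + v_{3} + v_{9} = 3·v_{5}  so sig = [3:3]
  P = {1,2,4,7}:  v_{1} + v_{2} + v_{4} + v_{7} = v_{5}  so sig = [4:1]
  P = {1,2,3,7}:  v_{1} + v_{2} + v_{3} + v_{7} = 2·v_{5}  so sig = [4:2]

Sorted signature multiset PRS(X):
{ [2:],  [2:1] ×2,  [2:1,1] ×2,  [2:1,1,1] ×2,  [2:1,1,2],  [3:],  [3:1] ×2,  [3:3],  [4:1],  [4:2] }


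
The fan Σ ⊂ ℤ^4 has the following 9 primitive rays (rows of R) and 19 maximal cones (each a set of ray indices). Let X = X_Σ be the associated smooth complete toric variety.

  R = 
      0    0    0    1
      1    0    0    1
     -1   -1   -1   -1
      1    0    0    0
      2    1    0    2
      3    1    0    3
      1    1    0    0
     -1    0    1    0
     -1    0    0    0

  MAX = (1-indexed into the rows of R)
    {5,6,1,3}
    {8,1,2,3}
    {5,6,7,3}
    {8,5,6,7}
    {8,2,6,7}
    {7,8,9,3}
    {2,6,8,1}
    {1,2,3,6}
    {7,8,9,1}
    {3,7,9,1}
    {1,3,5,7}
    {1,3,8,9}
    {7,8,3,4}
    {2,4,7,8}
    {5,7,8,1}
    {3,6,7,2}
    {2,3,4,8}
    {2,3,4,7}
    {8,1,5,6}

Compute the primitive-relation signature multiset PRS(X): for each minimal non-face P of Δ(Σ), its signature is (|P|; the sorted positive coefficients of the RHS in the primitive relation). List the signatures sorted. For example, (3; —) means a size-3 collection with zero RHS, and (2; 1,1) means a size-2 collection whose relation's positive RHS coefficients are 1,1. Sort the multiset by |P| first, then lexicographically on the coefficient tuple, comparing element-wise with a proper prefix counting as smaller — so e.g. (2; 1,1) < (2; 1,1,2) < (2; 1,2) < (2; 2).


14 minimal non-faces of Δ(Σ) (on 9 rays):

  P={4,9}:  v_{4} + v_{9} = 0 — sig = (2; —)
  P={1,4}:  v_{1} + v_{4} = v_{2} — sig = (2; 1)
  P={2,5}:  v_{2} + v_{5} = v_{6} — sig = (2; 1)
  P={2,9}:  v_{2} + v_{9} = v_{1} — sig = (2; 1)
  P={6,9}:  v_{6} + v_{9} = v_{1} + v_{5} — sig = (2; 1,1)
  P={4,5}:  v_{4} + v_{5} = 2·v_{2} + v_{7} — sig = (2; 1,2)
  P={5,9}:  v_{5} + v_{9} = 2·v_{1} + v_{7} — sig = (2; 1,2)
  P={4,6}:  v_{4} + v_{6} = 3·v_{2} + v_{7} — sig = (2; 1,3)
  P={1,2,7}:  v_{1} + v_{2} + v_{7} = v_{5} — sig = (3; 1)
  P={3,5,8}:  v_{3} + v_{5} + v_{8} = v_{1} — sig = (3; 1)
  P={3,6,8}:  v_{3} + v_{6} + v_{8} = v_{1} + v_{2} — sig = (3; 1,1)
  P={1,6,7}:  v_{1} + v_{6} + v_{7} = 2·v_{5} — sig = (3; 2)
  P={2,3,7,8}:  v_{2} + v_{3} + v_{7} + v_{8} = 0 — sig = (4; —)
  P={1,3,7,8}:  v_{1} + v_{3} + v_{7} + v_{8} = v_{9} — sig = (4; 1)

Hence PRS(X_Σ) =
    |P|=2: 8 collections, coeffs (), (1), (1), (1), (1,1), (1,2), (1,2), (1,3)
    |P|=3: 4 collections, coeffs (1), (1), (1,1), (2)
    |P|=4: 2 collections, coeffs (), (1)


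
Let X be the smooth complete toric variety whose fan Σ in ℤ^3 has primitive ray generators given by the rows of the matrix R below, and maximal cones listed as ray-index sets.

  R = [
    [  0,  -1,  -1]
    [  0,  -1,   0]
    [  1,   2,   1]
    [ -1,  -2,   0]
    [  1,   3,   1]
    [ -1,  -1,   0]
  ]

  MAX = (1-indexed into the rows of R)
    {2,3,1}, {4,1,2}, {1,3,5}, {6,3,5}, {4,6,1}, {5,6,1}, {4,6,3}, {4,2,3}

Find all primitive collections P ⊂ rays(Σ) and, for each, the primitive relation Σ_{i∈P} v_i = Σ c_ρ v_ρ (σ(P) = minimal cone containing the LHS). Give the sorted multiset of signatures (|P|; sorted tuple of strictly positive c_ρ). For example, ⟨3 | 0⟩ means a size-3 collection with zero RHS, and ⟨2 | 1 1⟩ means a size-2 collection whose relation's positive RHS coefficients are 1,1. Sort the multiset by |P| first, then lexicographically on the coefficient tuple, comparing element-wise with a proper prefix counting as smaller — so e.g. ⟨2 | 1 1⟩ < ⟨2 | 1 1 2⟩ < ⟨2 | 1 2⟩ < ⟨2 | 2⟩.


Minimal non-faces — 5 found among 6 rays, 8 max cones:

  {2,5}:  v_{2} + v_{5} = v_{3}  ⇒ sig = ⟨2 | 1⟩
  {2,6}:  v_{2} + v_{6} = v_{4}  ⇒ sig = ⟨2 | 1⟩
  {4,5}:  v_{4} + v_{5} = v_{3} + v_{6}  ⇒ sig = ⟨2 | 1 1⟩
  {1,3,6}:  v_{1} + v_{3} + v_{6} = 0  ⇒ sig = ⟨3 | 0⟩
  {1,3,4}:  v_{1} + v_{3} + v_{4} = v_{2}  ⇒ sig = ⟨3 | 1⟩

Sorted signature multiset PRS(X):
    ⟨2 | 1⟩
    ⟨2 | 1⟩
    ⟨2 | 1 1⟩
    ⟨3 | 0⟩
    ⟨3 | 1⟩


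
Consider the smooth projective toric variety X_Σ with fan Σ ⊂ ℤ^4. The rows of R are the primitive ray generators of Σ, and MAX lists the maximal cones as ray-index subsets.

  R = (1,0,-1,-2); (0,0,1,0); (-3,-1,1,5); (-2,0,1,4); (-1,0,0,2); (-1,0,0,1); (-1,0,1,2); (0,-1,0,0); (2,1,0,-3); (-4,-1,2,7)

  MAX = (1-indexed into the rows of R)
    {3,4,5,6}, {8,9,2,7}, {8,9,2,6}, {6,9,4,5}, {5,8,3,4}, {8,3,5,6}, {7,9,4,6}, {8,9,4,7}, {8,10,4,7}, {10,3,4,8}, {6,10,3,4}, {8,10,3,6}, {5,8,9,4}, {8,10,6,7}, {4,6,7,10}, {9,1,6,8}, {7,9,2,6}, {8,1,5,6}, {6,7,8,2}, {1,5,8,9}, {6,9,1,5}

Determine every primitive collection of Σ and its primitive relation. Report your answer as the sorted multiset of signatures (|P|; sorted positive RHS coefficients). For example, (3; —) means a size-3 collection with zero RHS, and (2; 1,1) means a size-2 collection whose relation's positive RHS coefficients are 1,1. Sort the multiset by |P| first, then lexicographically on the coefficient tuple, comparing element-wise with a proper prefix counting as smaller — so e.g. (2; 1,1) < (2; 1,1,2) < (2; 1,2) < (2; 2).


Primitive collections (17):

  P = {1,7}:  v_{1} + v_{7} = 0  →  sig = (2; —)
  P = {1,4}:  v_{1} + v_{4} = v_{5}  →  sig = (2; 1)
  P = {1,10}:  v_{1} + v_{10} = v_{3}  →  sig = (2; 1)
  P = {2,5}:  v_{2} + v_{5} = v_{7}  →  sig = (2; 1)
  P = {3,7}:  v_{3} + v_{7} = v_{10}  →  sig = (2; 1)
  P = {3,9}:  v_{3} + v_{9} = v_{7}  →  sig = (2; 1)
  P = {5,7}:  v_{5} + v_{7} = v_{4}  →  sig = (2; 1)
  P = {5,10}:  v_{5} + v_{10} = v_{3} + v_{4}  →  sig = (2; 1,1)
  P = {1,2}:  v_{1} + v_{2} = v_{6} + v_{8} + v_{9}  →  sig = (2; 1,1,1)
  P = {1,3}:  v_{1} + v_{3} = v_{5} + v_{6} + v_{8}  →  sig = (2; 1,1,1)
  P = {2,3}:  v_{2} + v_{3} = v_{6} + 2·v_{7} + v_{8}  →  sig = (2; 1,1,2)
  P = {2,10}:  v_{2} + v_{10} = v_{6} + 3·v_{7} + v_{8}  →  sig = (2; 1,1,3)
  P = {2,4}:  v_{2} + v_{4} = 2·v_{7}  →  sig = (2; 2)
  P = {9,10}:  v_{9} + v_{10} = 2·v_{7}  →  sig = (2; 2)
  P = {4,6,8}:  v_{4} + v_{6} + v_{8} = v_{3}  →  sig = (3; 1)
  P = {5,6,8,9}:  v_{5} + v_{6} + v_{8} + v_{9} = 0  →  sig = (4; —)
  P = {6,7,8,9}:  v_{6} + v_{7} + v_{8} + v_{9} = v_{2}  →  sig = (4; 1)

Hence PRS(X_Σ) =
    (2; —)
    (2; 1)
    (2; 1)
    (2; 1)
    (2; 1)
    (2; 1)
    (2; 1)
    (2; 1,1)
    (2; 1,1,1)
    (2; 1,1,1)
    (2; 1,1,2)
    (2; 1,1,3)
    (2; 2)
    (2; 2)
    (3; 1)
    (4; —)
    (4; 1)


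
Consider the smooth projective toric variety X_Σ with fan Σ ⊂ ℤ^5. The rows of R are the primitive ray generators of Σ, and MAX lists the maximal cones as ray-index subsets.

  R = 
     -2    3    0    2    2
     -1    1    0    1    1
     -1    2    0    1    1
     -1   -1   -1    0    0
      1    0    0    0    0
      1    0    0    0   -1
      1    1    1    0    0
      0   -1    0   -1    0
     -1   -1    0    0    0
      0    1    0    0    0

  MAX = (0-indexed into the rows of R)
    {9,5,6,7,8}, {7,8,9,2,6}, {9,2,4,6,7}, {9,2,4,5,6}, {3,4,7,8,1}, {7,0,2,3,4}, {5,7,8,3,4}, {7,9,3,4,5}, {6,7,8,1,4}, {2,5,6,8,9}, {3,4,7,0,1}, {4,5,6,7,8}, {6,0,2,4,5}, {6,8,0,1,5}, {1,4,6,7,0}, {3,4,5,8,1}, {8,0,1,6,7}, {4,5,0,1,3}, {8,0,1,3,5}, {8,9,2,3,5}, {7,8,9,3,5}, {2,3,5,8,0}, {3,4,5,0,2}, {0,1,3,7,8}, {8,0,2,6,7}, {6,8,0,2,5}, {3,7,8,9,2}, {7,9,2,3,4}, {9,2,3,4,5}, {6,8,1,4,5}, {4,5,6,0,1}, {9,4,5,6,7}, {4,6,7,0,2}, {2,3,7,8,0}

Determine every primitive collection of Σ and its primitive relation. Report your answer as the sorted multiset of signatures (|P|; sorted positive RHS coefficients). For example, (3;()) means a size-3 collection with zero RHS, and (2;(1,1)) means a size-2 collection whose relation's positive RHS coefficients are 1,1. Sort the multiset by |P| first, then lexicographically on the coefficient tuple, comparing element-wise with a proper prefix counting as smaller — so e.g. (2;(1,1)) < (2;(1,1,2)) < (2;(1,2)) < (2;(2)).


Σ has 10 primitive collections:

  • {3,6}:  v_{3} + v_{6} = 0  →  sig = (2;())
  • {1,2}:  v_{1} + v_{2} = v_{0}  →  sig = (2;(1))
  • {1,9}:  v_{1} + v_{9} = v_{2}  →  sig = (2;(1))
  • {0,9}:  v_{0} + v_{9} = 2·v_{2}  →  sig = (2;(2))
  • {1,5,7}:  v_{1} + v_{5} + v_{7} = 0  →  sig = (3;())
  • {4,8,9}:  v_{4} + v_{8} + v_{9} = 0  →  sig = (3;())
  • {0,5,7}:  v_{0} + v_{5} + v_{7} = v_{2}  →  sig = (3;(1))
  • {2,4,8}:  v_{2} + v_{4} + v_{8} = v_{1}  →  sig = (3;(1))
  • {2,5,7}:  v_{2} + v_{5} + v_{7} = v_{9}  →  sig = (3;(1))
  • {0,4,8}:  v_{0} + v_{4} + v_{8} = 2·v_{1}  →  sig = (3;(2))

Signatures (|P|; sorted positive RHS coefficients), sorted:
[(2;()), (2;(1)), (2;(1)), (2;(2)), (3;()), (3;()), (3;(1)), (3;(1)), (3;(1)), (3;(2))]


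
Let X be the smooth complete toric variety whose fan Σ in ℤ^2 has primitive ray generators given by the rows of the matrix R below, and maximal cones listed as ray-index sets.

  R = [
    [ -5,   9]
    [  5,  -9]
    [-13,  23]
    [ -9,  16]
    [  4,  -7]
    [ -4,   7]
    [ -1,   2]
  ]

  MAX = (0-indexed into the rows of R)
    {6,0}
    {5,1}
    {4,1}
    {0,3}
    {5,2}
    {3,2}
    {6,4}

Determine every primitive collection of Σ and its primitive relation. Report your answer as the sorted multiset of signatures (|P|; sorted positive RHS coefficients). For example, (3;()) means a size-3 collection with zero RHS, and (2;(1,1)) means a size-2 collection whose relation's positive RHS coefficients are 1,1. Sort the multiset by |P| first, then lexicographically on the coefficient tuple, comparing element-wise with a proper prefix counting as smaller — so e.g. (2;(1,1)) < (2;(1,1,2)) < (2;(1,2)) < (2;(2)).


|primitive collections| = 14. Relations:

  P = {0,1}:  v_{0} + v_{1} = 0 ; sig = (2;())
  P = {4,5}:  v_{4} + v_{5} = 0 ; sig = (2;())
  P = {0,4}:  v_{0} + v_{4} = v_{6} ; sig = (2;(1))
  P = {0,5}:  v_{0} + v_{5} = v_{3} ; sig = (2;(1))
  P = {1,3}:  v_{1} + v_{3} = v_{5} ; sig = (2;(1))
  P = {1,6}:  v_{1} + v_{6} = v_{4} ; sig = (2;(1))
  P = {2,4}:  v_{2} + v_{4} = v_{3} ; sig = (2;(1))
  P = {3,4}:  v_{3} + v_{4} = v_{0} ; sig = (2;(1))
  P = {3,5}:  v_{3} + v_{5} = v_{2} ; sig = (2;(1))
  P = {5,6}:  v_{5} + v_{6} = v_{0} ; sig = (2;(1))
  P = {2,6}:  v_{2} + v_{6} = v_{0} + v_{3} ; sig = (2;(1,1))
  P = {0,2}:  v_{0} + v_{2} = 2·v_{3} ; sig = (2;(2))
  P = {1,2}:  v_{1} + v_{2} = 2·v_{5} ; sig = (2;(2))
  P = {3,6}:  v_{3} + v_{6} = 2·v_{0} ; sig = (2;(2))

Signatures (|P|; sorted positive RHS coefficients), sorted:
    (2;())
    (2;())
    (2;(1))
    (2;(1))
    (2;(1))
    (2;(1))
    (2;(1))
    (2;(1))
    (2;(1))
    (2;(1))
    (2;(1,1))
    (2;(2))
    (2;(2))
    (2;(2))


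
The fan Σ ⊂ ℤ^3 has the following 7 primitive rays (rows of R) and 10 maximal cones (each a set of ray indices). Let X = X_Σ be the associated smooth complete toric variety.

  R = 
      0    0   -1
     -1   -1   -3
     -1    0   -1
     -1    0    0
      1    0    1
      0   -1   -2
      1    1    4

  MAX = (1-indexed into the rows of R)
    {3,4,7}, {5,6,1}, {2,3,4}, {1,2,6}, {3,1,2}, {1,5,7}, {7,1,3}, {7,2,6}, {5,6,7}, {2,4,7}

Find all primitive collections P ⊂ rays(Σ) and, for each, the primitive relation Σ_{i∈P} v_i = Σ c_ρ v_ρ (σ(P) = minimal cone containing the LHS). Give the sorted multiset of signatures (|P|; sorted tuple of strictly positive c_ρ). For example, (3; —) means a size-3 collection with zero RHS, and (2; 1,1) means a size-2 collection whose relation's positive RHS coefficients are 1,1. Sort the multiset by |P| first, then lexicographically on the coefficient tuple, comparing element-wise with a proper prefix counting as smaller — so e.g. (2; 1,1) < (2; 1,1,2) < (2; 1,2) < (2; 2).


Σ has 9 primitive collections:

  P = {3,5}:  v_{3} + v_{5} = 0 ; sig = (2; —)
  P = {1,4}:  v_{1} + v_{4} = v_{3} ; sig = (2; 1)
  P = {2,5}:  v_{2} + v_{5} = v_{6} ; sig = (2; 1)
  P = {3,6}:  v_{3} + v_{6} = v_{2} ; sig = (2; 1)
  P = {4,5}:  v_{4} + v_{5} = v_{2} + v_{7} ; sig = (2; 1,1)
  P = {4,6}:  v_{4} + v_{6} = 2·v_{2} + v_{7} ; sig = (2; 1,2)
  P = {1,2,7}:  v_{1} + v_{2} + v_{7} = 0 ; sig = (3; —)
  P = {1,6,7}:  v_{1} + v_{6} + v_{7} = v_{5} ; sig = (3; 1)
  P = {2,3,7}:  v_{2} + v_{3} + v_{7} = v_{4} ; sig = (3; 1)

Signatures (|P|; sorted positive RHS coefficients), sorted:
    (2; —)
    (2; 1)
    (2; 1)
    (2; 1)
    (2; 1,1)
    (2; 1,2)
    (3; —)
    (3; 1)
    (3; 1)
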